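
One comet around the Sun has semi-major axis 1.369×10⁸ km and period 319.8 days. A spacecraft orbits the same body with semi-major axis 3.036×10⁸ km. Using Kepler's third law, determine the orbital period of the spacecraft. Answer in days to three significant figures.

T₂ ≈ 1060 days

Kepler's third law: T² ∝ a³, so T₂ = T₁ (a₂/a₁)^(3/2).
a₂/a₁ = 2.218, (a₂/a₁)^(3/2) = 3.303.
T₂ = 319.8 × 3.303 = 1056 days.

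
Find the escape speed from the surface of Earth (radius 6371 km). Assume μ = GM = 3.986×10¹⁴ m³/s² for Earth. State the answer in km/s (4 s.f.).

v_esc ≈ 11.19 km/s

r = R = 6.371×10⁶ m.
Escape speed v_esc = √(2μ/r) = √(2 × 3.986×10¹⁴ / 6.371×10⁶) = √(1.251×10⁸) = 11190 m/s.
= 11.19 km/s.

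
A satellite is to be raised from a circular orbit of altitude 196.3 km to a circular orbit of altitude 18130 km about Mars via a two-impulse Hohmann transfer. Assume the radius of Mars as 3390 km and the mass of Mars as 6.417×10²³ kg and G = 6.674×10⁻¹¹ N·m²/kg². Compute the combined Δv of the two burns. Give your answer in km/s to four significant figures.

μ = GM = 6.674×10⁻¹¹ × 6.417×10²³ = 4.283×10¹³ m³/s².
r₁ = 3390 + 196.3 = 3586.3 km = 3.5863×10⁶ m.
r₂ = 3390 + 18130 = 21520 km = 2.1520×10⁷ m.
Transfer ellipse a_t = (r₁ + r₂)/2 = 1.255×10⁷ m.
At r₁: circular v_c1 = √(μ/r₁) = 3456 m/s; transfer-periapsis v_p = √[μ(2/r₁ − 1/a_t)] = 4525 m/s.
Δv₁ = v_p − v_c1 = 1069 m/s.
At r₂: circular v_c2 = √(μ/r₂) = 1411 m/s; transfer-apoapsis v_a = √[μ(2/r₂ − 1/a_t)] = 754.0 m/s.
Δv₂ = v_c2 − v_a = 656.7 m/s.
Total Δv = Δv₁ + Δv₂ = 1726 m/s = 1.726 km/s.

Δv_total ≈ 1.726 km/s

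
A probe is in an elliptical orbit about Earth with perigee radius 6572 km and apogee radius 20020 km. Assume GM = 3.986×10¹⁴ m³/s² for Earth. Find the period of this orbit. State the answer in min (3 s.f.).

Semi-major axis a = (r_p + r_a)/2 = (6572.0 + 20020)/2 = 13296 km = 1.330×10⁷ m.
By Kepler's third law T = 2π√(a³/μ) = 2π × 2.428×10³ = 1.526×10⁴ s.
= 254.3 min.

T ≈ 254 min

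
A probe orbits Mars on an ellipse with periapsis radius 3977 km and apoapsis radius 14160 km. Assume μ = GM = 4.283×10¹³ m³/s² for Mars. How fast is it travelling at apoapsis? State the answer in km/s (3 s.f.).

Semi-major axis a = (r_p + r_a)/2 = 9068.5 km = 9.068×10⁶ m.
Vis-viva: v² = μ(2/r − 1/a) = 4.283×10¹³ × (1.412×10⁻⁷ − 1.103×10⁻⁷) = 1.326×10⁶ m²/s².
v = 1152 m/s = 1.152 km/s.

v ≈ 1.15 km/s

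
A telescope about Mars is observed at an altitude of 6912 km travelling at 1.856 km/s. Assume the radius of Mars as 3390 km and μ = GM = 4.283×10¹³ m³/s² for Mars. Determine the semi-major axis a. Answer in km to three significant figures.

r = 3390 + 6912 = 10302 km = 1.030×10⁷ m.
Specific orbital energy ε = v²/2 − μ/r = (1856)²/2 − 4.283×10¹³/1.030×10⁷ = -2.435×10⁶ J/kg.
Since ε = −μ/(2a), a = −μ/(2ε) = 8.794×10⁶ m = 8794.4 km.

a ≈ 8790 km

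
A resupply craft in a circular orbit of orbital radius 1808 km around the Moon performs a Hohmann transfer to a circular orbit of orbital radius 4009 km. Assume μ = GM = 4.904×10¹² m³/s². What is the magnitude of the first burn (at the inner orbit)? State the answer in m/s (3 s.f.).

Δv ≈ 287 m/s

r₁ = 1808 km = 1.808×10⁶ m.
r₂ = 4009 km = 4.009×10⁶ m.
Transfer ellipse a_t = (r₁ + r₂)/2 = 2.908×10⁶ m.
At r₁: circular v_c1 = √(μ/r₁) = 1647 m/s; transfer-perilune v_p = √[μ(2/r₁ − 1/a_t)] = 1934 m/s.
Δv₁ = v_p − v_c1 = 286.6 m/s.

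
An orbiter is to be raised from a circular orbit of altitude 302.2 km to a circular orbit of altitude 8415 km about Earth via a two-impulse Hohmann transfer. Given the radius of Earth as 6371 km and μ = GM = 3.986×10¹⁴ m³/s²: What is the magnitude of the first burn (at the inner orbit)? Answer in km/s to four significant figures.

Δv ≈ 1.344 km/s

r₁ = 6371 + 302.2 = 6673.2 km = 6.6732×10⁶ m.
r₂ = 6371 + 8415 = 14786 km = 1.4786×10⁷ m.
Transfer ellipse a_t = (r₁ + r₂)/2 = 1.073×10⁷ m.
At r₁: circular v_c1 = √(μ/r₁) = 7729 m/s; transfer-perigee v_p = √[μ(2/r₁ − 1/a_t)] = 9073 m/s.
Δv₁ = v_p − v_c1 = 1344 m/s.
= 1.344 km/s.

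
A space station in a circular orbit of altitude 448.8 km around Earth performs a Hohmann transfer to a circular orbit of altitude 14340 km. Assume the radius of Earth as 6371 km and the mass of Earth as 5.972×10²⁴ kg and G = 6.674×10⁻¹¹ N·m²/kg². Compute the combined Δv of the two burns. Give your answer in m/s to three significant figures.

μ = GM = 6.674×10⁻¹¹ × 5.972×10²⁴ = 3.986×10¹⁴ m³/s².
r₁ = 6371 + 448.8 = 6819.8 km = 6.8198×10⁶ m.
r₂ = 6371 + 14340 = 20711 km = 2.0711×10⁷ m.
Transfer ellipse a_t = (r₁ + r₂)/2 = 1.377×10⁷ m.
At r₁: circular v_c1 = √(μ/r₁) = 7645 m/s; transfer-perigee v_p = √[μ(2/r₁ − 1/a_t)] = 9377 m/s.
Δv₁ = v_p − v_c1 = 1732 m/s.
At r₂: circular v_c2 = √(μ/r₂) = 4387 m/s; transfer-apogee v_a = √[μ(2/r₂ − 1/a_t)] = 3088 m/s.
Δv₂ = v_c2 − v_a = 1299 m/s.
Total Δv = Δv₁ + Δv₂ = 3031 m/s.

Δv_total ≈ 3030 m/s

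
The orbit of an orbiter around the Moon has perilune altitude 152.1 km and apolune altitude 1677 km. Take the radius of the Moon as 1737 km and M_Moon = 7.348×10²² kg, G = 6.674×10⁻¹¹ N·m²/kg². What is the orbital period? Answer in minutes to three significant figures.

T ≈ 204 minutes

μ = GM = 6.674×10⁻¹¹ × 7.348×10²² = 4.904×10¹² m³/s².
r_p = 1737 + 152.1 = 1889.1 km = 1.8891×10⁶ m.
r_a = 1737 + 1677 = 3414.0 km = 3.4140×10⁶ m.
Semi-major axis a = (r_p + r_a)/2 = (1889.1 + 3414.0)/2 = 2651.6 km = 2.652×10⁶ m.
By Kepler's third law T = 2π√(a³/μ) = 2π × 1.950×10³ = 1.225×10⁴ s.
= 204.2 minutes.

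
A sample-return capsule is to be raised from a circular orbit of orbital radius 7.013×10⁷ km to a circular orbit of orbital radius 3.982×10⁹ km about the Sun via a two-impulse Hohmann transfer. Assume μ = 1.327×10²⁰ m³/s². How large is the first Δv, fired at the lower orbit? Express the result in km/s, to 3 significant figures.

r₁ = 7.013×10⁷ km = 7.013×10¹⁰ m.
r₂ = 3.982×10⁹ km = 3.982×10¹² m.
Transfer ellipse a_t = (r₁ + r₂)/2 = 2.026×10¹² m.
At r₁: circular v_c1 = √(μ/r₁) = 43500 m/s; transfer-perihelion v_p = √[μ(2/r₁ − 1/a_t)] = 60980 m/s.
Δv₁ = v_p − v_c1 = 17480 m/s.
= 17.48 km/s.

Δv ≈ 17.5 km/s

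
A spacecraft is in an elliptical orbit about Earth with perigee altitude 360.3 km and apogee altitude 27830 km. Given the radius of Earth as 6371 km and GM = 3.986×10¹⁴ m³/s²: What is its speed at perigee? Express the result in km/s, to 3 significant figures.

v ≈ 9.95 km/s

r_p = 6371 + 360.3 = 6731.3 km = 6.7313×10⁶ m.
r_a = 6371 + 27830 = 34201 km = 3.4201×10⁷ m.
Semi-major axis a = (r_p + r_a)/2 = 20466 km = 2.047×10⁷ m.
Vis-viva: v² = μ(2/r − 1/a) = 3.986×10¹⁴ × (2.971×10⁻⁷ − 4.886×10⁻⁸) = 9.896×10⁷ m²/s².
v = 9948 m/s = 9.948 km/s.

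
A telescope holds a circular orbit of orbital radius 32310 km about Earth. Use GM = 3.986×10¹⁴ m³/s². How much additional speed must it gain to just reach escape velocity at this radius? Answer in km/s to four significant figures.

Δv ≈ 1.455 km/s

r = 32310 km = 3.231×10⁷ m.
Circular speed v_c = √(μ/r) = 3512 m/s.
Escape speed v_esc = √(2μ/r) = √2 × v_c = 4967 m/s.
Δv = v_esc − v_c = 1455 m/s = 1.455 km/s.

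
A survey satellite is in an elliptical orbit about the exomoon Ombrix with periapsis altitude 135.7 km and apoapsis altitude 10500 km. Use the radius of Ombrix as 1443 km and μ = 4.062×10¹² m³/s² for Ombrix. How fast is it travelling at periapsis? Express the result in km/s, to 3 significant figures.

r_p = 1443 + 135.7 = 1578.7 km = 1.5787×10⁶ m.
r_a = 1443 + 10500 = 11943 km = 1.1943×10⁷ m.
Semi-major axis a = (r_p + r_a)/2 = 6760.9 km = 6.761×10⁶ m.
Vis-viva: v² = μ(2/r − 1/a) = 4.062×10¹² × (1.267×10⁻⁶ − 1.479×10⁻⁷) = 4.545×10⁶ m²/s².
v = 2132 m/s = 2.132 km/s.

v ≈ 2.13 km/s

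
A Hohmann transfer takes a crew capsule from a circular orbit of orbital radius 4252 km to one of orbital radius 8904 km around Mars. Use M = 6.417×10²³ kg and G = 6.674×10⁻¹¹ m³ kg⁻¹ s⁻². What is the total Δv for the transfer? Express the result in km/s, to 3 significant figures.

Δv_total ≈ 0.949 km/s

μ = GM = 6.674×10⁻¹¹ × 6.417×10²³ = 4.283×10¹³ m³/s².
r₁ = 4252 km = 4.252×10⁶ m.
r₂ = 8904 km = 8.904×10⁶ m.
Transfer ellipse a_t = (r₁ + r₂)/2 = 6.578×10⁶ m.
At r₁: circular v_c1 = √(μ/r₁) = 3174 m/s; transfer-periapsis v_p = √[μ(2/r₁ − 1/a_t)] = 3692 m/s.
Δv₁ = v_p − v_c1 = 518.7 m/s.
At r₂: circular v_c2 = √(μ/r₂) = 2193 m/s; transfer-apoapsis v_a = √[μ(2/r₂ − 1/a_t)] = 1763 m/s.
Δv₂ = v_c2 − v_a = 429.9 m/s.
Total Δv = Δv₁ + Δv₂ = 948.6 m/s = 0.9486 km/s.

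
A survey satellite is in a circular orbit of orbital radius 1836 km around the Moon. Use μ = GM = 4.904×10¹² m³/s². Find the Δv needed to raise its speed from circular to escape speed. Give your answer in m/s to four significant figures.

Δv ≈ 677.0 m/s

r = 1836 km = 1.836×10⁶ m.
Circular speed v_c = √(μ/r) = 1634 m/s.
Escape speed v_esc = √(2μ/r) = √2 × v_c = 2311 m/s.
Δv = v_esc − v_c = 677.0 m/s.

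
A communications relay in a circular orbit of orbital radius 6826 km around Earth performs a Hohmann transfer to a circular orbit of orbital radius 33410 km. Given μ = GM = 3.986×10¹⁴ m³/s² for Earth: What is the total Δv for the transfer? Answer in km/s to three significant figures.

Δv_total ≈ 3.65 km/s

r₁ = 6826 km = 6.826×10⁶ m.
r₂ = 33410 km = 3.341×10⁷ m.
Transfer ellipse a_t = (r₁ + r₂)/2 = 2.012×10⁷ m.
At r₁: circular v_c1 = √(μ/r₁) = 7642 m/s; transfer-perigee v_p = √[μ(2/r₁ − 1/a_t)] = 9848 m/s.
Δv₁ = v_p − v_c1 = 2206 m/s.
At r₂: circular v_c2 = √(μ/r₂) = 3454 m/s; transfer-apogee v_a = √[μ(2/r₂ − 1/a_t)] = 2012 m/s.
Δv₂ = v_c2 − v_a = 1442 m/s.
Total Δv = Δv₁ + Δv₂ = 3648 m/s = 3.648 km/s.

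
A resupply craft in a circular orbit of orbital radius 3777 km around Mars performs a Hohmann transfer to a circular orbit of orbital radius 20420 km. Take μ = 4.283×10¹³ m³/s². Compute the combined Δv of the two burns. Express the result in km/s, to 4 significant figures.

Δv_total ≈ 1.646 km/s

r₁ = 3777 km = 3.777×10⁶ m.
r₂ = 20420 km = 2.042×10⁷ m.
Transfer ellipse a_t = (r₁ + r₂)/2 = 1.210×10⁷ m.
At r₁: circular v_c1 = √(μ/r₁) = 3367 m/s; transfer-periapsis v_p = √[μ(2/r₁ − 1/a_t)] = 4375 m/s.
Δv₁ = v_p − v_c1 = 1007 m/s.
At r₂: circular v_c2 = √(μ/r₂) = 1448 m/s; transfer-apoapsis v_a = √[μ(2/r₂ − 1/a_t)] = 809.2 m/s.
Δv₂ = v_c2 − v_a = 639.1 m/s.
Total Δv = Δv₁ + Δv₂ = 1646 m/s = 1.646 km/s.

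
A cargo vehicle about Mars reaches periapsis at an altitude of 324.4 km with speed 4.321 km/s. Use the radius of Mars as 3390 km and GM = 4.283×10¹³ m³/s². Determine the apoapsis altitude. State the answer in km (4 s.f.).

r_p = 3390 + 324.4 = 3714.4 km = 3.714×10⁶ m.
Specific energy ε = v²/2 − μ/r = -2.195×10⁶ J/kg, so a = −μ/(2ε) = 9.755×10⁶ m.
The apsides satisfy r_p + r_a = 2a, so the apoapsis radius is 2a − r_p = 1.580×10⁷ m = 15796 km.
Apoapsis altitude = 15796 − 3390 = 12406 km.

apoapsis altitude ≈ 12410 km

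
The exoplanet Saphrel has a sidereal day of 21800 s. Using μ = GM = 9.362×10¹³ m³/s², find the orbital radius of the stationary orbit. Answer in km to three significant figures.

r_sync ≈ 10400 km

A synchronous orbit has period T, so by Kepler's third law a = (μT²/4π²)^(1/3).
μT²/4π² = 9.362×10¹³ × (2.180×10⁴)² / 39.48 = 1.127×10²¹ m³.
a = 1.041×10⁷ m = 10407 km.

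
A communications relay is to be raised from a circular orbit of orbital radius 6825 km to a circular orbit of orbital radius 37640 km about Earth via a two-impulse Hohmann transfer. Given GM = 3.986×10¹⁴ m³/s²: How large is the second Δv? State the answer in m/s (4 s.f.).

r₁ = 6825 km = 6.825×10⁶ m.
r₂ = 37640 km = 3.764×10⁷ m.
Transfer ellipse a_t = (r₁ + r₂)/2 = 2.223×10⁷ m.
At r₁: circular v_c1 = √(μ/r₁) = 7642 m/s; transfer-perigee v_p = √[μ(2/r₁ − 1/a_t)] = 9944 m/s.
At r₂: circular v_c2 = √(μ/r₂) = 3254 m/s; transfer-apogee v_a = √[μ(2/r₂ − 1/a_t)] = 1803 m/s.
Δv₂ = v_c2 − v_a = 1451 m/s.

Δv ≈ 1451 m/s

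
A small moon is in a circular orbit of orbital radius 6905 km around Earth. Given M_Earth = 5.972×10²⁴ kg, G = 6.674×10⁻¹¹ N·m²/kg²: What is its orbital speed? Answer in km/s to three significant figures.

v ≈ 7.60 km/s

μ = GM = 6.674×10⁻¹¹ × 5.972×10²⁴ = 3.986×10¹⁴ m³/s².
r = 6905 km = 6.905×10⁶ m.
For a circular orbit v = √(μ/r) = √(3.986×10¹⁴ / 6.905×10⁶) = √(5.772×10⁷) = 7598 m/s.
That is 7.598 km/s.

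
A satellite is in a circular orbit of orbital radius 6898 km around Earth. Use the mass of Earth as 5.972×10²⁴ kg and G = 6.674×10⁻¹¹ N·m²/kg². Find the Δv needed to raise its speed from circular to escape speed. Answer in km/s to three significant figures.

Δv ≈ 3.15 km/s

μ = GM = 6.674×10⁻¹¹ × 5.972×10²⁴ = 3.986×10¹⁴ m³/s².
r = 6898 km = 6.898×10⁶ m.
Circular speed v_c = √(μ/r) = 7601 m/s.
Escape speed v_esc = √(2μ/r) = √2 × v_c = 10750 m/s.
Δv = v_esc − v_c = 3149 m/s = 3.149 km/s.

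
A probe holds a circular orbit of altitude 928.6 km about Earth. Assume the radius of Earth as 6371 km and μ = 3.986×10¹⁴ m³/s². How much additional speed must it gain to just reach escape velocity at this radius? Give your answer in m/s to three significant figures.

Δv ≈ 3060 m/s

r = 6371 + 928.6 = 7299.6 km = 7.2996×10⁶ m.
Circular speed v_c = √(μ/r) = 7390 m/s.
Escape speed v_esc = √(2μ/r) = √2 × v_c = 10450 m/s.
Δv = v_esc − v_c = 3061 m/s.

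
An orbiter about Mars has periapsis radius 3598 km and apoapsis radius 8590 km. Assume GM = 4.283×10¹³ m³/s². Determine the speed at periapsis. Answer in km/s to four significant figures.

Semi-major axis a = (r_p + r_a)/2 = 6094.0 km = 6.094×10⁶ m.
Vis-viva: v² = μ(2/r − 1/a) = 4.283×10¹³ × (5.559×10⁻⁷ − 1.641×10⁻⁷) = 1.678×10⁷ m²/s².
v = 4096 m/s = 4.096 km/s.

v ≈ 4.096 km/s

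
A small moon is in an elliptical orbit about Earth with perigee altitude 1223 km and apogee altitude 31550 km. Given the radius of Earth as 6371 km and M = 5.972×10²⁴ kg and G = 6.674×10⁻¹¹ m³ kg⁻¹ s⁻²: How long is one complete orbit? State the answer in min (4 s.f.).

T ≈ 569.5 min

μ = GM = 6.674×10⁻¹¹ × 5.972×10²⁴ = 3.986×10¹⁴ m³/s².
r_p = 6371 + 1223 = 7594.0 km = 7.5940×10⁶ m.
r_a = 6371 + 31550 = 37921 km = 3.7921×10⁷ m.
Semi-major axis a = (r_p + r_a)/2 = (7594.0 + 37921)/2 = 22758 km = 2.276×10⁷ m.
By Kepler's third law T = 2π√(a³/μ) = 2π × 5.438×10³ = 3.417×10⁴ s.
= 569.5 min.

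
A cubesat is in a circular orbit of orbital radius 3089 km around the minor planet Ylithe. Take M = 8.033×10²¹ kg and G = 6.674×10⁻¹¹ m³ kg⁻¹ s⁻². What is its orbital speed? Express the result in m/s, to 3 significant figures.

v ≈ 417 m/s

μ = GM = 6.674×10⁻¹¹ × 8.033×10²¹ = 5.361×10¹¹ m³/s².
r = 3089 km = 3.089×10⁶ m.
For a circular orbit v = √(μ/r) = √(5.361×10¹¹ / 3.089×10⁶) = √(1.736×10⁵) = 416.6 m/s.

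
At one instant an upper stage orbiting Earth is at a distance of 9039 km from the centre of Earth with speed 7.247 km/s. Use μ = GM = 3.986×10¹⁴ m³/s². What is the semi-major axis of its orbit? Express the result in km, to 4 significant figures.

a ≈ 11170 km

r = 9.039×10⁶ m.
Vis-viva rearranged: 1/a = 2/r − v²/μ = 2.213×10⁻⁷ − 1.318×10⁻⁷ = 8.950×10⁻⁸ m⁻¹.
a = 1.117×10⁷ m = 11173 km.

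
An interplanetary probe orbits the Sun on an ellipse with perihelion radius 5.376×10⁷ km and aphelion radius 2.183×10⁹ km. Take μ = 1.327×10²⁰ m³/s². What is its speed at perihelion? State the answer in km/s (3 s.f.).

v ≈ 69.4 km/s

Semi-major axis a = (r_p + r_a)/2 = 1.1184×10⁹ km = 1.118×10¹² m.
Vis-viva: v² = μ(2/r − 1/a) = 1.327×10²⁰ × (3.720×10⁻¹¹ − 8.942×10⁻¹³) = 4.818×10⁹ m²/s².
v = 69410 m/s = 69.41 km/s.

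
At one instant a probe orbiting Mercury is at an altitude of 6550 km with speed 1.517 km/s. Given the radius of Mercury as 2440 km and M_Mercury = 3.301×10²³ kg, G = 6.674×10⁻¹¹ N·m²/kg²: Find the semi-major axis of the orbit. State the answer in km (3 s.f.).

μ = GM = 6.674×10⁻¹¹ × 3.301×10²³ = 2.203×10¹³ m³/s².
r = 2440 + 6550 = 8990.0 km = 8.990×10⁶ m.
Specific orbital energy ε = v²/2 − μ/r = (1517)²/2 − 2.203×10¹³/8.990×10⁶ = -1.300×10⁶ J/kg.
Since ε = −μ/(2a), a = −μ/(2ε) = 8.474×10⁶ m = 8473.7 km.

a ≈ 8470 km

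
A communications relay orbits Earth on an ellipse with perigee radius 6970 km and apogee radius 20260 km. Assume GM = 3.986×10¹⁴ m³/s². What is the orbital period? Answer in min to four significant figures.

T ≈ 263.5 min

Semi-major axis a = (r_p + r_a)/2 = (6970.0 + 20260)/2 = 13615 km = 1.362×10⁷ m.
By Kepler's third law T = 2π√(a³/μ) = 2π × 2.516×10³ = 1.581×10⁴ s.
= 263.5 min.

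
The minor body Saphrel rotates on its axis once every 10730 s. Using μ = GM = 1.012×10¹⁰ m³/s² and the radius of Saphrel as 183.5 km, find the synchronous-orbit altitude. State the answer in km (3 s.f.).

A synchronous orbit has period T, so by Kepler's third law a = (μT²/4π²)^(1/3).
μT²/4π² = 1.012×10¹⁰ × (1.073×10⁴)² / 39.48 = 2.951×10¹⁶ m³.
a = 3.090×10⁵ m = 309.03 km.
Altitude h = a − R = 309.03 − 183.5 = 125.53 km.

h_sync ≈ 126 km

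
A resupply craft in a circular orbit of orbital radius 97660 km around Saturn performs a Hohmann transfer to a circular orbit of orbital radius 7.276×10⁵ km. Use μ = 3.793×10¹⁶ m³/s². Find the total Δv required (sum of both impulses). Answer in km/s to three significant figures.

r₁ = 97660 km = 9.766×10⁷ m.
r₂ = 7.276×10⁵ km = 7.276×10⁸ m.
Transfer ellipse a_t = (r₁ + r₂)/2 = 4.126×10⁸ m.
At r₁: circular v_c1 = √(μ/r₁) = 19710 m/s; transfer-perikrone v_p = √[μ(2/r₁ − 1/a_t)] = 26170 m/s.
Δv₁ = v_p − v_c1 = 6462 m/s.
At r₂: circular v_c2 = √(μ/r₂) = 7220 m/s; transfer-apokrone v_a = √[μ(2/r₂ − 1/a_t)] = 3513 m/s.
Δv₂ = v_c2 − v_a = 3708 m/s.
Total Δv = Δv₁ + Δv₂ = 10170 m/s = 10.17 km/s.

Δv_total ≈ 10.2 km/s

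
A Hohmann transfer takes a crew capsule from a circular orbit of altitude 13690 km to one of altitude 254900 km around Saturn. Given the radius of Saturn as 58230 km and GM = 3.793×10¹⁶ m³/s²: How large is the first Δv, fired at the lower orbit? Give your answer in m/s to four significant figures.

r₁ = 58230 + 13690 = 71920 km = 7.1920×10⁷ m.
r₂ = 58230 + 254900 = 313130 km = 3.1313×10⁸ m.
Transfer ellipse a_t = (r₁ + r₂)/2 = 1.925×10⁸ m.
At r₁: circular v_c1 = √(μ/r₁) = 22970 m/s; transfer-perikrone v_p = √[μ(2/r₁ − 1/a_t)] = 29290 m/s.
Δv₁ = v_p − v_c1 = 6323 m/s.

Δv ≈ 6323 m/s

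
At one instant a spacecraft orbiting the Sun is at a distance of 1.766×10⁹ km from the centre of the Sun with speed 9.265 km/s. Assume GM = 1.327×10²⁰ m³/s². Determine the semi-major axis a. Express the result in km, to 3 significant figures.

a ≈ 2.06×10⁹ km

r = 1.766×10¹² m.
Vis-viva rearranged: 1/a = 2/r − v²/μ = 1.133×10⁻¹² − 6.469×10⁻¹³ = 4.856×10⁻¹³ m⁻¹.
a = 2.059×10¹² m = 2.0592×10⁹ km.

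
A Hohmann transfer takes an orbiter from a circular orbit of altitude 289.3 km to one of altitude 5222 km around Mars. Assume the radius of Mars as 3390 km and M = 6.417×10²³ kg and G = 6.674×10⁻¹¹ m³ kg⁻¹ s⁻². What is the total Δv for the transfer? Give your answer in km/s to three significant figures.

μ = GM = 6.674×10⁻¹¹ × 6.417×10²³ = 4.283×10¹³ m³/s².
r₁ = 3390 + 289.3 = 3679.3 km = 3.6793×10⁶ m.
r₂ = 3390 + 5222 = 8612.0 km = 8.6120×10⁶ m.
Transfer ellipse a_t = (r₁ + r₂)/2 = 6.146×10⁶ m.
At r₁: circular v_c1 = √(μ/r₁) = 3412 m/s; transfer-periapsis v_p = √[μ(2/r₁ − 1/a_t)] = 4039 m/s.
Δv₁ = v_p − v_c1 = 627.0 m/s.
At r₂: circular v_c2 = √(μ/r₂) = 2230 m/s; transfer-apoapsis v_a = √[μ(2/r₂ − 1/a_t)] = 1725 m/s.
Δv₂ = v_c2 − v_a = 504.5 m/s.
Total Δv = Δv₁ + Δv₂ = 1132 m/s = 1.132 km/s.

Δv_total ≈ 1.13 km/s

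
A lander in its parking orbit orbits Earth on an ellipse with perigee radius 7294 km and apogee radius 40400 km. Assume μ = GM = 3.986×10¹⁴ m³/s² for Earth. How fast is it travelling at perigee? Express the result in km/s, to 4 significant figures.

v ≈ 9.622 km/s

Semi-major axis a = (r_p + r_a)/2 = 23847 km = 2.385×10⁷ m.
Vis-viva: v² = μ(2/r − 1/a) = 3.986×10¹⁴ × (2.742×10⁻⁷ − 4.193×10⁻⁸) = 9.258×10⁷ m²/s².
v = 9622 m/s = 9.622 km/s.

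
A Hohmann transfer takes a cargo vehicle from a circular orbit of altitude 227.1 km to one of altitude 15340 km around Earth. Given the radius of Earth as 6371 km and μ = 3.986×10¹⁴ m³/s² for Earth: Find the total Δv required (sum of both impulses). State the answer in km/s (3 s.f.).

Δv_total ≈ 3.21 km/s

r₁ = 6371 + 227.1 = 6598.1 km = 6.5981×10⁶ m.
r₂ = 6371 + 15340 = 21711 km = 2.1711×10⁷ m.
Transfer ellipse a_t = (r₁ + r₂)/2 = 1.415×10⁷ m.
At r₁: circular v_c1 = √(μ/r₁) = 7772 m/s; transfer-perigee v_p = √[μ(2/r₁ − 1/a_t)] = 9626 m/s.
Δv₁ = v_p − v_c1 = 1854 m/s.
At r₂: circular v_c2 = √(μ/r₂) = 4285 m/s; transfer-apogee v_a = √[μ(2/r₂ − 1/a_t)] = 2925 m/s.
Δv₂ = v_c2 − v_a = 1359 m/s.
Total Δv = Δv₁ + Δv₂ = 3213 m/s = 3.213 km/s.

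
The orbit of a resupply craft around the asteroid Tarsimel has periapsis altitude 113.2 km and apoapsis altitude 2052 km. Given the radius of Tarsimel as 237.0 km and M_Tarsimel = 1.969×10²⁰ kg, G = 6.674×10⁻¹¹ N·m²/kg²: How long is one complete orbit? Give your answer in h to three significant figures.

T ≈ 23.1 h

μ = GM = 6.674×10⁻¹¹ × 1.969×10²⁰ = 1.314×10¹⁰ m³/s².
r_p = 237.0 + 113.2 = 350.20 km = 3.5020×10⁵ m.
r_a = 237.0 + 2052 = 2289.0 km = 2.2890×10⁶ m.
Semi-major axis a = (r_p + r_a)/2 = (350.20 + 2289.0)/2 = 1319.6 km = 1.320×10⁶ m.
By Kepler's third law T = 2π√(a³/μ) = 2π × 1.322×10⁴ = 8.309×10⁴ s.
= 23.08 h.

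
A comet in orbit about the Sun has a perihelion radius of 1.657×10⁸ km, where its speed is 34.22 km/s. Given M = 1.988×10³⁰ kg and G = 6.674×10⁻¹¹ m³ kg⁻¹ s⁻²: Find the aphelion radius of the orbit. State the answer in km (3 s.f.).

aphelion radius ≈ 4.51×10⁸ km

μ = GM = 6.674×10⁻¹¹ × 1.988×10³⁰ = 1.327×10²⁰ m³/s².
r_p = 1.657×10¹¹ m.
Specific energy ε = v²/2 − μ/r = -2.152×10⁸ J/kg, so a = −μ/(2ε) = 3.082×10¹¹ m.
The apsides satisfy r_p + r_a = 2a, so the aphelion radius is 2a − r_p = 4.508×10¹¹ m = 4.5080×10⁸ km.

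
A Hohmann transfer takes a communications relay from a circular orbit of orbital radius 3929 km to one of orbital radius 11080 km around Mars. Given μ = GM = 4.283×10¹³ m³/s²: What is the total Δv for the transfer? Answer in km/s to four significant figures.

r₁ = 3929 km = 3.929×10⁶ m.
r₂ = 11080 km = 1.108×10⁷ m.
Transfer ellipse a_t = (r₁ + r₂)/2 = 7.504×10⁶ m.
At r₁: circular v_c1 = √(μ/r₁) = 3302 m/s; transfer-periapsis v_p = √[μ(2/r₁ − 1/a_t)] = 4012 m/s.
Δv₁ = v_p − v_c1 = 710.2 m/s.
At r₂: circular v_c2 = √(μ/r₂) = 1966 m/s; transfer-apoapsis v_a = √[μ(2/r₂ − 1/a_t)] = 1423 m/s.
Δv₂ = v_c2 − v_a = 543.5 m/s.
Total Δv = Δv₁ + Δv₂ = 1254 m/s = 1.254 km/s.

Δv_total ≈ 1.254 km/s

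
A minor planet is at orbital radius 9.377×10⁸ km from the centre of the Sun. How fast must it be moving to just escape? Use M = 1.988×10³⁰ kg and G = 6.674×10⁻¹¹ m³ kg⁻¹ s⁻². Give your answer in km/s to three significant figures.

v_esc ≈ 16.8 km/s

μ = GM = 6.674×10⁻¹¹ × 1.988×10³⁰ = 1.327×10²⁰ m³/s².
r = 9.377×10⁸ km = 9.377×10¹¹ m.
Escape speed v_esc = √(2μ/r) = √(2 × 1.327×10²⁰ / 9.377×10¹¹) = √(2.830×10⁸) = 16820 m/s.
= 16.82 km/s.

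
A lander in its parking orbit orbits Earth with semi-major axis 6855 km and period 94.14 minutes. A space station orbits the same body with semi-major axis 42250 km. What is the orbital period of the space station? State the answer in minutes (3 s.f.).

Kepler's third law: T² ∝ a³, so T₂ = T₁ (a₂/a₁)^(3/2).
a₂/a₁ = 6.163, (a₂/a₁)^(3/2) = 15.30.
T₂ = 94.14 × 15.30 = 1440 minutes.

T₂ ≈ 1440 minutes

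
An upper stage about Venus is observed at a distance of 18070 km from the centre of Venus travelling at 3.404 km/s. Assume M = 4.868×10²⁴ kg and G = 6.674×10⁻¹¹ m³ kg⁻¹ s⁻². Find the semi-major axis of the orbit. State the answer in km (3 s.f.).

a ≈ 13300 km

μ = GM = 6.674×10⁻¹¹ × 4.868×10²⁴ = 3.249×10¹⁴ m³/s².
r = 1.807×10⁷ m.
Specific orbital energy ε = v²/2 − μ/r = (3404)²/2 − 3.249×10¹⁴/1.807×10⁷ = -1.219×10⁷ J/kg.
Since ε = −μ/(2a), a = −μ/(2ε) = 1.333×10⁷ m = 13331 km.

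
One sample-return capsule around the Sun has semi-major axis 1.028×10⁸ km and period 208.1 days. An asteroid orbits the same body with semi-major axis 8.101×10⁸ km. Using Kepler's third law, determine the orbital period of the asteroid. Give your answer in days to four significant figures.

T₂ ≈ 4604 days

Kepler's third law: T² ∝ a³, so T₂ = T₁ (a₂/a₁)^(3/2).
a₂/a₁ = 7.880, (a₂/a₁)^(3/2) = 22.12.
T₂ = 208.1 × 22.12 = 4604 days.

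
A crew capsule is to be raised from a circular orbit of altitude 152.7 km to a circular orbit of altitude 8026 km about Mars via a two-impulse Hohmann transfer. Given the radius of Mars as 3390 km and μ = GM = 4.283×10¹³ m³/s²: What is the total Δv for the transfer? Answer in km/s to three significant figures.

r₁ = 3390 + 152.7 = 3542.7 km = 3.5427×10⁶ m.
r₂ = 3390 + 8026 = 11416 km = 1.1416×10⁷ m.
Transfer ellipse a_t = (r₁ + r₂)/2 = 7.479×10⁶ m.
At r₁: circular v_c1 = √(μ/r₁) = 3477 m/s; transfer-periapsis v_p = √[μ(2/r₁ − 1/a_t)] = 4296 m/s.
Δv₁ = v_p − v_c1 = 818.7 m/s.
At r₂: circular v_c2 = √(μ/r₂) = 1937 m/s; transfer-apoapsis v_a = √[μ(2/r₂ − 1/a_t)] = 1333 m/s.
Δv₂ = v_c2 − v_a = 603.9 m/s.
Total Δv = Δv₁ + Δv₂ = 1423 m/s = 1.423 km/s.

Δv_total ≈ 1.42 km/s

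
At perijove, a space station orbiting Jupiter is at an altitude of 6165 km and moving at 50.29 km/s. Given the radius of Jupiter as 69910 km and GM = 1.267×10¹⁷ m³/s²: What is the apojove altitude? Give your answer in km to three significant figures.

r_p = 69910 + 6165 = 76075 km = 7.608×10⁷ m.
Specific energy ε = v²/2 − μ/r = -4.009×10⁸ J/kg, so a = −μ/(2ε) = 1.580×10⁸ m.
The apsides satisfy r_p + r_a = 2a, so the apojove radius is 2a − r_p = 2.399×10⁸ m = 2.3995×10⁵ km.
Apojove altitude = 2.3995×10⁵ − 69910 = 1.7004×10⁵ km.

apojove altitude ≈ 1.70×10⁵ km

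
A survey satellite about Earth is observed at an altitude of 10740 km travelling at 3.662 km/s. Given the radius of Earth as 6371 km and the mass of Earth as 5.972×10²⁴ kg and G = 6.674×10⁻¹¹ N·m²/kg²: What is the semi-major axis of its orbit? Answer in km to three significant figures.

a ≈ 12000 km

μ = GM = 6.674×10⁻¹¹ × 5.972×10²⁴ = 3.986×10¹⁴ m³/s².
r = 6371 + 10740 = 17111 km = 1.711×10⁷ m.
Vis-viva rearranged: 1/a = 2/r − v²/μ = 1.169×10⁻⁷ − 3.365×10⁻⁸ = 8.324×10⁻⁸ m⁻¹.
a = 1.201×10⁷ m = 12014 km.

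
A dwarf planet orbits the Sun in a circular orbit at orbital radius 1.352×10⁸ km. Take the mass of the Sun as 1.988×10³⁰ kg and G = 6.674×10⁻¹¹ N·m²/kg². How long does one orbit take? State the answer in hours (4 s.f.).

T ≈ 7533 hours

μ = GM = 6.674×10⁻¹¹ × 1.988×10³⁰ = 1.327×10²⁰ m³/s².
r = 1.352×10⁸ km = 1.352×10¹¹ m.
Kepler's third law: T = 2π√(r³/μ) = 2π√((1.352×10¹¹)³ / 1.327×10²⁰).
r³/μ = 1.863×10¹³ s², so T = 2π × 4.316×10⁶ = 2.712×10⁷ s.
Converting: 2.712×10⁷ s ÷ 3600 = 7533 hours.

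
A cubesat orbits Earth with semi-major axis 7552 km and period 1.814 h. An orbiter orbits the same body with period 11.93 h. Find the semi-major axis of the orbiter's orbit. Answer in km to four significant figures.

Kepler's third law: a³ ∝ T², so a₂ = a₁ (T₂/T₁)^(2/3).
T₂/T₁ = 6.577, (T₂/T₁)^(2/3) = 3.510.
a₂ = 7552 × 3.510 = 26510 km.

a₂ ≈ 26510 km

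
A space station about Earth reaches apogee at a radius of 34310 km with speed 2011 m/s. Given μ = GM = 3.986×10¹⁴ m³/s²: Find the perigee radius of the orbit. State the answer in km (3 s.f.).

r_a = 3.431×10⁷ m.
Specific energy ε = v²/2 − μ/r = -9.596×10⁶ J/kg, so a = −μ/(2ε) = 2.077×10⁷ m.
The apsides satisfy r_p + r_a = 2a, so the perigee radius is 2a − r_a = 7.230×10⁶ m = 7230.1 km.

perigee radius ≈ 7230 km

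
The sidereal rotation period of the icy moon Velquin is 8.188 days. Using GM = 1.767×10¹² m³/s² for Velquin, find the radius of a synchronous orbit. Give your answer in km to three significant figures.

r_sync ≈ 28200 km

T = 8.188 days = 7.074×10⁵ s.
A synchronous orbit has period T, so by Kepler's third law a = (μT²/4π²)^(1/3).
μT²/4π² = 1.767×10¹² × (7.074×10⁵)² / 39.48 = 2.240×10²² m³.
a = 2.819×10⁷ m = 28189 km.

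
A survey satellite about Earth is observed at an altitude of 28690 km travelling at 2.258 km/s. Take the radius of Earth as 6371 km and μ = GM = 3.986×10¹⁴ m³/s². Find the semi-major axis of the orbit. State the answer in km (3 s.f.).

r = 6371 + 28690 = 35061 km = 3.506×10⁷ m.
Specific orbital energy ε = v²/2 − μ/r = (2258)²/2 − 3.986×10¹⁴/3.506×10⁷ = -8.819×10⁶ J/kg.
Since ε = −μ/(2a), a = −μ/(2ε) = 2.260×10⁷ m = 22598 km.

a ≈ 22600 km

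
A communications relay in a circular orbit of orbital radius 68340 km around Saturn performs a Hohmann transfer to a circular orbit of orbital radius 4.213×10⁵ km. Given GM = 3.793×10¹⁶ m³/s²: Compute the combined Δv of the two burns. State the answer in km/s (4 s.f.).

Δv_total ≈ 11.82 km/s

r₁ = 68340 km = 6.834×10⁷ m.
r₂ = 4.213×10⁵ km = 4.213×10⁸ m.
Transfer ellipse a_t = (r₁ + r₂)/2 = 2.448×10⁸ m.
At r₁: circular v_c1 = √(μ/r₁) = 23560 m/s; transfer-perikrone v_p = √[μ(2/r₁ − 1/a_t)] = 30900 m/s.
Δv₁ = v_p − v_c1 = 7346 m/s.
At r₂: circular v_c2 = √(μ/r₂) = 9488 m/s; transfer-apokrone v_a = √[μ(2/r₂ − 1/a_t)] = 5013 m/s.
Δv₂ = v_c2 − v_a = 4475 m/s.
Total Δv = Δv₁ + Δv₂ = 11820 m/s = 11.82 km/s.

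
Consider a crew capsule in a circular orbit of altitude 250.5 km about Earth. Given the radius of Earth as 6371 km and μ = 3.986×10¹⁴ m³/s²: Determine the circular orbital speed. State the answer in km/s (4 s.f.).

r = 6371 + 250.5 = 6621.5 km = 6.6215×10⁶ m.
For a circular orbit v = √(μ/r) = √(3.986×10¹⁴ / 6.622×10⁶) = √(6.020×10⁷) = 7759 m/s.
That is 7.759 km/s.

v ≈ 7.759 km/s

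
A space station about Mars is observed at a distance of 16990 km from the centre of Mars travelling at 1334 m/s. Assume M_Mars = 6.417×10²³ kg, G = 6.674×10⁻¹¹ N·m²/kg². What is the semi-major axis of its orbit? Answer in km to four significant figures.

a ≈ 13130 km

μ = GM = 6.674×10⁻¹¹ × 6.417×10²³ = 4.283×10¹³ m³/s².
r = 1.699×10⁷ m.
Specific orbital energy ε = v²/2 − μ/r = (1334)²/2 − 4.283×10¹³/1.699×10⁷ = -1.631×10⁶ J/kg.
Since ε = −μ/(2a), a = −μ/(2ε) = 1.313×10⁷ m = 13130 km.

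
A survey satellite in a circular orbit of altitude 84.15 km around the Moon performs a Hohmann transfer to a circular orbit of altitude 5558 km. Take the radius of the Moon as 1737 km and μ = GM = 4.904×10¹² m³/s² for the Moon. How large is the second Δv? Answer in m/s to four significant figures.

Δv ≈ 301.6 m/s

r₁ = 1737 + 84.15 = 1821.2 km = 1.8212×10⁶ m.
r₂ = 1737 + 5558 = 7295.0 km = 7.2950×10⁶ m.
Transfer ellipse a_t = (r₁ + r₂)/2 = 4.558×10⁶ m.
At r₁: circular v_c1 = √(μ/r₁) = 1641 m/s; transfer-perilune v_p = √[μ(2/r₁ − 1/a_t)] = 2076 m/s.
At r₂: circular v_c2 = √(μ/r₂) = 819.9 m/s; transfer-apolune v_a = √[μ(2/r₂ − 1/a_t)] = 518.3 m/s.
Δv₂ = v_c2 − v_a = 301.6 m/s.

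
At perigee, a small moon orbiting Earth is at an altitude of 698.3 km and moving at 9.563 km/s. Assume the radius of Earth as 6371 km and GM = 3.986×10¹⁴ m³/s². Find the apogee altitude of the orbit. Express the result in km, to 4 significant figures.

apogee altitude ≈ 23950 km

r_p = 6371 + 698.3 = 7069.3 km = 7.069×10⁶ m.
Specific energy ε = v²/2 − μ/r = -1.066×10⁷ J/kg, so a = −μ/(2ε) = 1.870×10⁷ m.
The apsides satisfy r_p + r_a = 2a, so the apogee radius is 2a − r_p = 3.033×10⁷ m = 30326 km.
Apogee altitude = 30326 − 6371 = 23955 km.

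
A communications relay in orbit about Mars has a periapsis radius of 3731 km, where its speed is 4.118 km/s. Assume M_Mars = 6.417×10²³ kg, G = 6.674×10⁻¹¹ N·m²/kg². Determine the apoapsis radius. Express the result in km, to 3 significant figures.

apoapsis radius ≈ 10500 km

μ = GM = 6.674×10⁻¹¹ × 6.417×10²³ = 4.283×10¹³ m³/s².
r_p = 3.731×10⁶ m.
Specific energy ε = v²/2 − μ/r = -3.000×10⁶ J/kg, so a = −μ/(2ε) = 7.138×10⁶ m.
The apsides satisfy r_p + r_a = 2a, so the apoapsis radius is 2a − r_p = 1.055×10⁷ m = 10546 km.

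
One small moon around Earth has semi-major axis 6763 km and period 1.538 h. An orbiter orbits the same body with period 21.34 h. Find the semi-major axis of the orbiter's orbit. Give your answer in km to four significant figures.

Kepler's third law: a³ ∝ T², so a₂ = a₁ (T₂/T₁)^(2/3).
T₂/T₁ = 13.88, (T₂/T₁)^(2/3) = 5.774.
a₂ = 6763 × 5.774 = 39050 km.

a₂ ≈ 39050 km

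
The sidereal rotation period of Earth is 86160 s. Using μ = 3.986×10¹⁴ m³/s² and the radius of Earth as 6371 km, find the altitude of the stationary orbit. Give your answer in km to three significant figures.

A synchronous orbit has period T, so by Kepler's third law a = (μT²/4π²)^(1/3).
μT²/4π² = 3.986×10¹⁴ × (8.616×10⁴)² / 39.48 = 7.495×10²² m³.
a = 4.216×10⁷ m = 42163 km.
Altitude h = a − R = 42163 − 6371 = 35792 km.

h_sync ≈ 35800 km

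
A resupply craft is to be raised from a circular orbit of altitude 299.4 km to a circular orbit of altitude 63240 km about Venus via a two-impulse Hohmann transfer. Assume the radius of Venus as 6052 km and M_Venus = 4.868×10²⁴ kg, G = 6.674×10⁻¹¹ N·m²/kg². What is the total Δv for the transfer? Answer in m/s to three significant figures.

Δv_total ≈ 3810 m/s

μ = GM = 6.674×10⁻¹¹ × 4.868×10²⁴ = 3.249×10¹⁴ m³/s².
r₁ = 6052 + 299.4 = 6351.4 km = 6.3514×10⁶ m.
r₂ = 6052 + 63240 = 69292 km = 6.9292×10⁷ m.
Transfer ellipse a_t = (r₁ + r₂)/2 = 3.782×10⁷ m.
At r₁: circular v_c1 = √(μ/r₁) = 7152 m/s; transfer-periapsis v_p = √[μ(2/r₁ − 1/a_t)] = 9681 m/s.
Δv₁ = v_p − v_c1 = 2529 m/s.
At r₂: circular v_c2 = √(μ/r₂) = 2165 m/s; transfer-apoapsis v_a = √[μ(2/r₂ − 1/a_t)] = 887.3 m/s.
Δv₂ = v_c2 − v_a = 1278 m/s.
Total Δv = Δv₁ + Δv₂ = 3807 m/s.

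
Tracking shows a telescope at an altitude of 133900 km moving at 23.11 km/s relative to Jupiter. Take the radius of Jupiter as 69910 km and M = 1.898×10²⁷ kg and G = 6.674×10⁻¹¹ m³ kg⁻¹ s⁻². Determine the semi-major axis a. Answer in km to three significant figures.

μ = GM = 6.674×10⁻¹¹ × 1.898×10²⁷ = 1.267×10¹⁷ m³/s².
r = 69910 + 133900 = 2.0381×10⁵ km = 2.038×10⁸ m.
Specific orbital energy ε = v²/2 − μ/r = (23110)²/2 − 1.267×10¹⁷/2.038×10⁸ = -3.545×10⁸ J/kg.
Since ε = −μ/(2a), a = −μ/(2ε) = 1.787×10⁸ m = 1.7867×10⁵ km.

a ≈ 1.79×10⁵ km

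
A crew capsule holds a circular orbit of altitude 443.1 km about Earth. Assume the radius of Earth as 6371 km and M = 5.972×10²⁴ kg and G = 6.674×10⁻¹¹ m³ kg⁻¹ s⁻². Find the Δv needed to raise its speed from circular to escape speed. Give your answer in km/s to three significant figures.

μ = GM = 6.674×10⁻¹¹ × 5.972×10²⁴ = 3.986×10¹⁴ m³/s².
r = 6371 + 443.1 = 6814.1 km = 6.8141×10⁶ m.
Circular speed v_c = √(μ/r) = 7648 m/s.
Escape speed v_esc = √(2μ/r) = √2 × v_c = 10820 m/s.
Δv = v_esc − v_c = 3168 m/s = 3.168 km/s.

Δv ≈ 3.17 km/s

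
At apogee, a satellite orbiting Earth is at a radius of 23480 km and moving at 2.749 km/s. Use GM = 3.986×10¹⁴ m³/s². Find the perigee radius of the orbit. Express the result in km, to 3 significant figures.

perigee radius ≈ 6720 km

r_a = 2.348×10⁷ m.
Specific energy ε = v²/2 − μ/r = -1.320×10⁷ J/kg, so a = −μ/(2ε) = 1.510×10⁷ m.
The apsides satisfy r_p + r_a = 2a, so the perigee radius is 2a − r_a = 6.722×10⁶ m = 6722.3 km.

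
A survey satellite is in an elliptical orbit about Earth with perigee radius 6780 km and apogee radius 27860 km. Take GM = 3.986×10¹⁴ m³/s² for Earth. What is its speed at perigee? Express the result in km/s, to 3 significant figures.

v ≈ 9.72 km/s

Semi-major axis a = (r_p + r_a)/2 = 17320 km = 1.732×10⁷ m.
Vis-viva: v² = μ(2/r − 1/a) = 3.986×10¹⁴ × (2.950×10⁻⁷ − 5.774×10⁻⁸) = 9.457×10⁷ m²/s².
v = 9725 m/s = 9.725 km/s.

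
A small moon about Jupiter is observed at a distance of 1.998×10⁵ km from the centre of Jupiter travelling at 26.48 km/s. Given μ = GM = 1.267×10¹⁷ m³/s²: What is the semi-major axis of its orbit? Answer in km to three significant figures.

r = 1.998×10⁸ m.
Specific orbital energy ε = v²/2 − μ/r = (26480)²/2 − 1.267×10¹⁷/1.998×10⁸ = -2.835×10⁸ J/kg.
Since ε = −μ/(2a), a = −μ/(2ε) = 2.234×10⁸ m = 2.2343×10⁵ km.

a ≈ 2.23×10⁵ km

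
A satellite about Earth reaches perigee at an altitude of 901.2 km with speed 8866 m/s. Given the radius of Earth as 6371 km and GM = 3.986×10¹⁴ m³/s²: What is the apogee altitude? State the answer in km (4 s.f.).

r_p = 6371 + 901.2 = 7272.2 km = 7.272×10⁶ m.
Specific energy ε = v²/2 − μ/r = -1.551×10⁷ J/kg, so a = −μ/(2ε) = 1.285×10⁷ m.
The apsides satisfy r_p + r_a = 2a, so the apogee radius is 2a − r_p = 1.843×10⁷ m = 18430 km.
Apogee altitude = 18430 − 6371 = 12059 km.

apogee altitude ≈ 12060 km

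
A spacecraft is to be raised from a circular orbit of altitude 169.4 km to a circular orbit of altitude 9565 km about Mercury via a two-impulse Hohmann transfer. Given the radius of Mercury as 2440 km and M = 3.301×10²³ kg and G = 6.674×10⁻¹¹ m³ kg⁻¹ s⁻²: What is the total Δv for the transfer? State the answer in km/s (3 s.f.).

Δv_total ≈ 1.36 km/s

μ = GM = 6.674×10⁻¹¹ × 3.301×10²³ = 2.203×10¹³ m³/s².
r₁ = 2440 + 169.4 = 2609.4 km = 2.6094×10⁶ m.
r₂ = 2440 + 9565 = 12005 km = 1.2005×10⁷ m.
Transfer ellipse a_t = (r₁ + r₂)/2 = 7.307×10⁶ m.
At r₁: circular v_c1 = √(μ/r₁) = 2906 m/s; transfer-periherm v_p = √[μ(2/r₁ − 1/a_t)] = 3724 m/s.
Δv₁ = v_p − v_c1 = 818.7 m/s.
At r₂: circular v_c2 = √(μ/r₂) = 1355 m/s; transfer-apoherm v_a = √[μ(2/r₂ − 1/a_t)] = 809.5 m/s.
Δv₂ = v_c2 − v_a = 545.2 m/s.
Total Δv = Δv₁ + Δv₂ = 1364 m/s = 1.364 km/s.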